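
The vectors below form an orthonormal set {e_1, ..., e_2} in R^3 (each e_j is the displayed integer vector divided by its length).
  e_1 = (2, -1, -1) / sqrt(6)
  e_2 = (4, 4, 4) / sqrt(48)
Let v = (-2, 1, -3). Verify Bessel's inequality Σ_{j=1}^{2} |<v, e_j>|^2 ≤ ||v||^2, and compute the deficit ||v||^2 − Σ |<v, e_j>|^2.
Σ |<v, e_j>|^2 = 6; ||v||^2 = 14; deficit = 8

Write each e_j = u_j / sqrt(<u_j, u_j>) where u_j is the displayed integer vector. Then <v, e_j> = <v, u_j> / sqrt(<u_j, u_j>), so |<v, e_j>|^2 = <v, u_j>^2 / <u_j, u_j>.
Coefficients: <v, e_1> = -2/sqrt(6), <v, e_2> = -16/sqrt(48).
Square and sum: Σ |<v, e_j>|^2 = 6.
Compute ||v||^2 = v·v = 14.
Deficit = 14 − 6 = 8 ≥ 0, confirming Bessel's inequality. (The deficit equals ||v − Σ <v,e_j> e_j||^2, the squared distance from v to span{e_j}.)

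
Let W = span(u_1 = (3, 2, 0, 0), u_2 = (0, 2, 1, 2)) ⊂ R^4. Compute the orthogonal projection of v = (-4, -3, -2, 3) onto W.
proj_W(v) = (-462/101, -216/101, 46/101, 92/101)

Set up U = [u_1 | ... | u_2] ∈ R^(4×2). The projector onto W = col(U) is P = U (U^T U)^(-1) U^T.
Compute U^T U =
  [13, 4]
  [4, 9],
and U^T v = (-18, -2).
Solve U^T U · c = U^T v for the coefficients: c = (-154/101, 46/101). The projection is proj_W(v) = U c.
Check: (v - proj_W(v)) · u_1 = 0  (should be 0).
Check: (v - proj_W(v)) · u_2 = 0  (should be 0).
Result: proj_W(v) = (-462/101, -216/101, 46/101, 92/101).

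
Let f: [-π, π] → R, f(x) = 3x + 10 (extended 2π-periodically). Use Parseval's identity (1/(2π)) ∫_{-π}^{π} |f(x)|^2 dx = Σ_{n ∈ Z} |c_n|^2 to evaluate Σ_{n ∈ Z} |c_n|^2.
Σ |c_n|^2 = 3π^2 + 100

Expand and integrate term by term over [-π, π]:
  ∫ (3x)^2 dx = 9·(2π^3/3); ∫ 2·3·(10)·x dx = 0 (odd integrand); ∫ 10^2 dx = 100·2π.
So (1/(2π)) ∫_{-π}^{π} (3x + 10)^2 dx = 9π^2/3 + 100 = 3π^2 + 100.
Parseval ⇒ Σ |c_n|^2 = 3π^2 + 100.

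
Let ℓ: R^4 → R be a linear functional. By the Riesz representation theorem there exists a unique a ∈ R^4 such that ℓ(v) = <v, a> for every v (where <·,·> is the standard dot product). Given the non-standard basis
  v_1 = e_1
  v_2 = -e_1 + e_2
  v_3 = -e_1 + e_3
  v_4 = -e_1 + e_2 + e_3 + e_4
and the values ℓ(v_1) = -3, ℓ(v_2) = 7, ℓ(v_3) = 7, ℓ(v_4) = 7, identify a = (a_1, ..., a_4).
a = (-3, 4, 4, -4)

Write a = (a_1, ..., a_4) in the standard basis. For each basis vector v_i, ℓ(v_i) = <v_i, a> is a linear equation in the a_j's. Collect the n equations into a matrix system V a = ℓ, where row i of V is v_i (expressed in the standard basis). Since V is invertible (lower-triangular with 1s on the diagonal, up to permutation), solve by back-substitution:
  V =
[[1, 0, 0, 0],
 [-1, 1, 0, 0],
 [-1, 0, 1, 0],
 [-1, 1, 1, 1]]
  V a = (-3, 7, 7, 7)
Solving gives a = (-3, 4, 4, -4).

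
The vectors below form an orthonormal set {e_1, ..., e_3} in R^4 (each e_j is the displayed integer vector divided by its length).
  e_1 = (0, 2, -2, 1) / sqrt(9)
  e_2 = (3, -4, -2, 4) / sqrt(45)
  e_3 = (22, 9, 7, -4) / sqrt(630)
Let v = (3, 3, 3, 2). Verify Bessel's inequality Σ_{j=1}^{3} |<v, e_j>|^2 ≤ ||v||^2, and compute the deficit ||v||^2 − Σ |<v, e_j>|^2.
Σ |<v, e_j>|^2 = 1153/63; ||v||^2 = 31; deficit = 800/63

Write each e_j = u_j / sqrt(<u_j, u_j>) where u_j is the displayed integer vector. Then <v, e_j> = <v, u_j> / sqrt(<u_j, u_j>), so |<v, e_j>|^2 = <v, u_j>^2 / <u_j, u_j>.
Coefficients: <v, e_1> = 2/sqrt(9), <v, e_2> = -1/sqrt(45), <v, e_3> = 106/sqrt(630).
Square and sum: Σ |<v, e_j>|^2 = 1153/63.
Compute ||v||^2 = v·v = 31.
Deficit = 31 − 1153/63 = 800/63 ≥ 0, confirming Bessel's inequality. (The deficit equals ||v − Σ <v,e_j> e_j||^2, the squared distance from v to span{e_j}.)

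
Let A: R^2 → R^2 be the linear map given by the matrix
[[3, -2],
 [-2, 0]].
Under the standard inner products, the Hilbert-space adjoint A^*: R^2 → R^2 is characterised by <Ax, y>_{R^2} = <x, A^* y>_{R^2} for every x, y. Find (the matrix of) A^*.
A^* = A^T =
[[3, -2],
 [-2, 0]]

For real matrices with standard dot products, the defining identity <Ax, y> = <x, A^* y> gives (Ax)^T y = x^T (A^*) y, i.e. x^T A^T y = x^T (A^*) y. Since this holds for all x, y, we must have A^* = A^T. Therefore
A^* =
[[3, -2],
 [-2, 0]].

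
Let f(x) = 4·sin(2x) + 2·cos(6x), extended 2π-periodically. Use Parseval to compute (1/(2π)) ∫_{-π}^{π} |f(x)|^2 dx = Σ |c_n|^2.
Σ |c_n|^2 = 10

Expand |f|^2 and use orthogonality of {sin(nx), cos(mx)} on [-π, π]:
  ∫_{-π}^{π} sin(nx)^2 dx = π, ∫ cos(mx)^2 dx = π, and cross terms integrate to 0.
So ∫_{-π}^{π} f(x)^2 dx = 4^2 · π + 2^2 · π = (16 + 4)π.
Divide by 2π: (16 + 4)/2 = 10.
By Parseval, this equals Σ |c_n|^2.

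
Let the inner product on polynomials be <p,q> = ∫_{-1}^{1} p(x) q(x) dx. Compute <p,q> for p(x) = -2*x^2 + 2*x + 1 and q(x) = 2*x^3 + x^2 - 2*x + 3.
<p,q> = 4/5

Expand the product: p(x)·q(x) = -4*x^5 + 2*x^4 + 8*x^3 - 9*x^2 + 4*x + 3.
∫_{-1}^{1} of each monomial x^k gives [2/(k+1) if k even, 0 if k odd]. Integrating term-by-term (or equivalently evaluating the antiderivative F(x) = -2*x^6/3 + 2*x^5/5 + 2*x^4 - 3*x^3 + 2*x^2 + 3*x at the endpoints):
  F(1) − F(−1) = 56/15 − (44/15) = 4/5.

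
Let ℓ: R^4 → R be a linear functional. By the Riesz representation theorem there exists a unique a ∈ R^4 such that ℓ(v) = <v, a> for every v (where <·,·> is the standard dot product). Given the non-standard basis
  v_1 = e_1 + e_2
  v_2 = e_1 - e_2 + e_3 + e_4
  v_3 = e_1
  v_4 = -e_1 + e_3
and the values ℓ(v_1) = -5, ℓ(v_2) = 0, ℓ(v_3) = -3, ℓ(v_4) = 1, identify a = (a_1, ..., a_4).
a = (-3, -2, -2, 3)

Write a = (a_1, ..., a_4) in the standard basis. For each basis vector v_i, ℓ(v_i) = <v_i, a> is a linear equation in the a_j's. Collect the n equations into a matrix system V a = ℓ, where row i of V is v_i (expressed in the standard basis). Since V is invertible (lower-triangular with 1s on the diagonal, up to permutation), solve by back-substitution:
  V =
[[1, 1, 0, 0],
 [1, -1, 1, 1],
 [1, 0, 0, 0],
 [-1, 0, 1, 0]]
  V a = (-5, 0, -3, 1)
Solving gives a = (-3, -2, -2, 3).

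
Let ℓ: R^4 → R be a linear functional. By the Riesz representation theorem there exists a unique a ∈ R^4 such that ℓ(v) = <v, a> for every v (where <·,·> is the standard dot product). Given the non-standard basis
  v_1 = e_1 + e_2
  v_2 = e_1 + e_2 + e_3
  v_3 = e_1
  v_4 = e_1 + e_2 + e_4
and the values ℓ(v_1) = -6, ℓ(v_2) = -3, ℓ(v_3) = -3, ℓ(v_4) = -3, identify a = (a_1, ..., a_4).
a = (-3, -3, 3, 3)

Write a = (a_1, ..., a_4) in the standard basis. For each basis vector v_i, ℓ(v_i) = <v_i, a> is a linear equation in the a_j's. Collect the n equations into a matrix system V a = ℓ, where row i of V is v_i (expressed in the standard basis). Since V is invertible (lower-triangular with 1s on the diagonal, up to permutation), solve by back-substitution:
  V =
[[1, 1, 0, 0],
 [1, 1, 1, 0],
 [1, 0, 0, 0],
 [1, 1, 0, 1]]
  V a = (-6, -3, -3, -3)
Solving gives a = (-3, -3, 3, 3).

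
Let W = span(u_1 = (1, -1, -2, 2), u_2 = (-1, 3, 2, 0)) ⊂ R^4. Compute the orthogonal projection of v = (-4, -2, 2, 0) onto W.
proj_W(v) = (-10/19, -4/19, 20/19, -34/19)

Set up U = [u_1 | ... | u_2] ∈ R^(4×2). The projector onto W = col(U) is P = U (U^T U)^(-1) U^T.
Compute U^T U =
  [10, -8]
  [-8, 14],
and U^T v = (-6, 2).
Solve U^T U · c = U^T v for the coefficients: c = (-17/19, -7/19). The projection is proj_W(v) = U c.
Check: (v - proj_W(v)) · u_1 = 0  (should be 0).
Check: (v - proj_W(v)) · u_2 = 0  (should be 0).
Result: proj_W(v) = (-10/19, -4/19, 20/19, -34/19).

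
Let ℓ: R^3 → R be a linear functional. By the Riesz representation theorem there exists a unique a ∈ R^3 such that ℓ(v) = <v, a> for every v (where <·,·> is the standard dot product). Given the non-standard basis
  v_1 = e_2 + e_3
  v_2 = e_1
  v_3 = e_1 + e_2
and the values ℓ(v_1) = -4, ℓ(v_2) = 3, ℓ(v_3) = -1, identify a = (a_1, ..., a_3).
a = (3, -4, 0)

Write a = (a_1, ..., a_3) in the standard basis. For each basis vector v_i, ℓ(v_i) = <v_i, a> is a linear equation in the a_j's. Collect the n equations into a matrix system V a = ℓ, where row i of V is v_i (expressed in the standard basis). Since V is invertible (lower-triangular with 1s on the diagonal, up to permutation), solve by back-substitution:
  V =
[[0, 1, 1],
 [1, 0, 0],
 [1, 1, 0]]
  V a = (-4, 3, -1)
Solving gives a = (3, -4, 0).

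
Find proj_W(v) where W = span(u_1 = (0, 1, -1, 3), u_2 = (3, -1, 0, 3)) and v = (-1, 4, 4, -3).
proj_W(v) = (-312/145, 61/145, 43/145, -441/145)

Set up U = [u_1 | ... | u_2] ∈ R^(4×2). The projector onto W = col(U) is P = U (U^T U)^(-1) U^T.
Compute U^T U =
  [11, 8]
  [8, 19],
and U^T v = (-9, -16).
Solve U^T U · c = U^T v for the coefficients: c = (-43/145, -104/145). The projection is proj_W(v) = U c.
Check: (v - proj_W(v)) · u_1 = 0  (should be 0).
Check: (v - proj_W(v)) · u_2 = 0  (should be 0).
Result: proj_W(v) = (-312/145, 61/145, 43/145, -441/145).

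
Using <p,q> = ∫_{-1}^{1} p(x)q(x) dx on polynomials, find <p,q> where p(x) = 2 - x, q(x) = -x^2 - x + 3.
<p,q> = 34/3

Expand the product: p(x)·q(x) = x^3 - x^2 - 5*x + 6.
∫_{-1}^{1} of each monomial x^k gives [2/(k+1) if k even, 0 if k odd]. Integrating term-by-term (or equivalently evaluating the antiderivative F(x) = x^4/4 - x^3/3 - 5*x^2/2 + 6*x at the endpoints):
  F(1) − F(−1) = 41/12 − (-95/12) = 34/3.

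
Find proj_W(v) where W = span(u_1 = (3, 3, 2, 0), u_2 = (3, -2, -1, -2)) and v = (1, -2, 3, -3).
proj_W(v) = (783/395, -302/395, -129/395, -434/395)

Set up U = [u_1 | ... | u_2] ∈ R^(4×2). The projector onto W = col(U) is P = U (U^T U)^(-1) U^T.
Compute U^T U =
  [22, 1]
  [1, 18],
and U^T v = (3, 10).
Solve U^T U · c = U^T v for the coefficients: c = (44/395, 217/395). The projection is proj_W(v) = U c.
Check: (v - proj_W(v)) · u_1 = 0  (should be 0).
Check: (v - proj_W(v)) · u_2 = 0  (should be 0).
Result: proj_W(v) = (783/395, -302/395, -129/395, -434/395).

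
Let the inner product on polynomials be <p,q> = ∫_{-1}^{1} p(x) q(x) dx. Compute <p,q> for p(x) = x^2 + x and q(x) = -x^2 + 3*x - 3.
<p,q> = -2/5

Expand the product: p(x)·q(x) = -x^4 + 2*x^3 - 3*x.
∫_{-1}^{1} of each monomial x^k gives [2/(k+1) if k even, 0 if k odd]. Integrating term-by-term (or equivalently evaluating the antiderivative F(x) = -x^5/5 + x^4/2 - 3*x^2/2 at the endpoints):
  F(1) − F(−1) = -6/5 − (-4/5) = -2/5.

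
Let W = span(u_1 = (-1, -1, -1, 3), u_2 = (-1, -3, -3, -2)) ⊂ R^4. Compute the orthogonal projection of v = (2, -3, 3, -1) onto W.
proj_W(v) = (2/5, 4/11, 4/11, -71/55)

Set up U = [u_1 | ... | u_2] ∈ R^(4×2). The projector onto W = col(U) is P = U (U^T U)^(-1) U^T.
Compute U^T U =
  [12, 1]
  [1, 23],
and U^T v = (-5, 0).
Solve U^T U · c = U^T v for the coefficients: c = (-23/55, 1/55). The projection is proj_W(v) = U c.
Check: (v - proj_W(v)) · u_1 = 0  (should be 0).
Check: (v - proj_W(v)) · u_2 = 0  (should be 0).
Result: proj_W(v) = (2/5, 4/11, 4/11, -71/55).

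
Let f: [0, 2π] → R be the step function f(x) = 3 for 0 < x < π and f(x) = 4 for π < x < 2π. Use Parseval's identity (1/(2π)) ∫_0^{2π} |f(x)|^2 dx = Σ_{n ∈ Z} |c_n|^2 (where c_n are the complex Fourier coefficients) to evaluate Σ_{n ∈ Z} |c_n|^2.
Σ |c_n|^2 = 25/2

Parseval equates the L^2 energy of f (normalised by 1/(2π)) with the ℓ^2 sum of its Fourier coefficients: (1/(2π)) ∫_0^{2π} |f|^2 = Σ |c_n|^2.
Compute the left side: (1/(2π)) [∫_0^π 3^2 dx + ∫_π^{2π} 4^2 dx] = (1/(2π)) · (9π + 16π) = (9 + 16)/2 = 25/2.
So Σ_{n ∈ Z} |c_n|^2 = 25/2.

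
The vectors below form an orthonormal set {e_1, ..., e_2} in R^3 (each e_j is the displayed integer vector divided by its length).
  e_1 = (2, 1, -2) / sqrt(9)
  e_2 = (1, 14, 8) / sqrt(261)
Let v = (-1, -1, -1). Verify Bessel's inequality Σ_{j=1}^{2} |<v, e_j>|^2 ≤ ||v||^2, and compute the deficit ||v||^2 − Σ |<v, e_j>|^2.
Σ |<v, e_j>|^2 = 62/29; ||v||^2 = 3; deficit = 25/29

Write each e_j = u_j / sqrt(<u_j, u_j>) where u_j is the displayed integer vector. Then <v, e_j> = <v, u_j> / sqrt(<u_j, u_j>), so |<v, e_j>|^2 = <v, u_j>^2 / <u_j, u_j>.
Coefficients: <v, e_1> = -1/sqrt(9), <v, e_2> = -23/sqrt(261).
Square and sum: Σ |<v, e_j>|^2 = 62/29.
Compute ||v||^2 = v·v = 3.
Deficit = 3 − 62/29 = 25/29 ≥ 0, confirming Bessel's inequality. (The deficit equals ||v − Σ <v,e_j> e_j||^2, the squared distance from v to span{e_j}.)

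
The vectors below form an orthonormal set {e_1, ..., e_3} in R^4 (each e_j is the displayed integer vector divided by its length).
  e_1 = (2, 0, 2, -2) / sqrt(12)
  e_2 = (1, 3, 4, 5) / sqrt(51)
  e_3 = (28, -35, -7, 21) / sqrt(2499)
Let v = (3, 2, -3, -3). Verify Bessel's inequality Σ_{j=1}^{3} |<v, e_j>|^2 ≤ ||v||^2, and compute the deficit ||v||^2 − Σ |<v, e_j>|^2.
Σ |<v, e_j>|^2 = 29/3; ||v||^2 = 31; deficit = 64/3

Write each e_j = u_j / sqrt(<u_j, u_j>) where u_j is the displayed integer vector. Then <v, e_j> = <v, u_j> / sqrt(<u_j, u_j>), so |<v, e_j>|^2 = <v, u_j>^2 / <u_j, u_j>.
Coefficients: <v, e_1> = 6/sqrt(12), <v, e_2> = -18/sqrt(51), <v, e_3> = -28/sqrt(2499).
Square and sum: Σ |<v, e_j>|^2 = 29/3.
Compute ||v||^2 = v·v = 31.
Deficit = 31 − 29/3 = 64/3 ≥ 0, confirming Bessel's inequality. (The deficit equals ||v − Σ <v,e_j> e_j||^2, the squared distance from v to span{e_j}.)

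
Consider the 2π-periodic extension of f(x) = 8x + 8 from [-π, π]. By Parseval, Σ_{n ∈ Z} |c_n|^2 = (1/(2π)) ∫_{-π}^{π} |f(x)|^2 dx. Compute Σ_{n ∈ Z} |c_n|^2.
Σ |c_n|^2 = 64π^2/3 + 64

Expand and integrate term by term over [-π, π]:
  ∫ (8x)^2 dx = 64·(2π^3/3); ∫ 2·8·(8)·x dx = 0 (odd integrand); ∫ 8^2 dx = 64·2π.
So (1/(2π)) ∫_{-π}^{π} (8x + 8)^2 dx = 64π^2/3 + 64 = 64π^2/3 + 64.
Parseval ⇒ Σ |c_n|^2 = 64π^2/3 + 64.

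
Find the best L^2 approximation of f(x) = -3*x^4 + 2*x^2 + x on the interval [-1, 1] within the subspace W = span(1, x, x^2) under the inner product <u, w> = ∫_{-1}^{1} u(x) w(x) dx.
g(x) = -4*x^2/7 + x + 9/35

The best approximation g ∈ W is the orthogonal projection of f onto W. Writing g = a_0 + a_1 x + a_2 x^2, the coefficients solve the normal equations G · a = b where
  G_{ij} = <φ_i, φ_j> and b_i = <f, φ_i>, with φ_0 = 1, φ_1 = x, φ_2 = x^2.
G =
  [2, 0, 2/3]
  [0, 2/3, 0]
  [2/3, 0, 2/5],
b = (2/15, 2/3, -2/35).
Solving gives a_0 = 9/35, a_1 = 1, a_2 = -4/7, so
  g(x) = -4*x^2/7 + x + 9/35.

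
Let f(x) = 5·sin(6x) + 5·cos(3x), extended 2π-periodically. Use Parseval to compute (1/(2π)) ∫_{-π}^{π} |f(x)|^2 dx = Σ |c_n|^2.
Σ |c_n|^2 = 25

Expand |f|^2 and use orthogonality of {sin(nx), cos(mx)} on [-π, π]:
  ∫_{-π}^{π} sin(nx)^2 dx = π, ∫ cos(mx)^2 dx = π, and cross terms integrate to 0.
So ∫_{-π}^{π} f(x)^2 dx = 5^2 · π + 5^2 · π = (25 + 25)π.
Divide by 2π: (25 + 25)/2 = 25.
By Parseval, this equals Σ |c_n|^2.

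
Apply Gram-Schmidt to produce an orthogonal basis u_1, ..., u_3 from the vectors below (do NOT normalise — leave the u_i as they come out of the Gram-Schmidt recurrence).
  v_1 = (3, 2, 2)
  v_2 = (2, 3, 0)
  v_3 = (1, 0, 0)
Orthogonal basis:
  u_1 = (3, 2, 2)
  u_2 = (-2/17, 27/17, -24/17)
  u_3 = (36/77, -24/77, -30/77)

Apply the Gram-Schmidt recurrence
  u_1 = v_1
  u_i = v_i − Σ_{j<i} ((v_i · u_j) / (u_j · u_j)) · u_j.

Step by step this gives:
  u_1 = (3, 2, 2)
  u_2 = (-2/17, 27/17, -24/17)
  u_3 = (36/77, -24/77, -30/77)

Orthogonality check:
  u_2 · u_1 = 0 (should be 0)
  u_3 · u_1 = 0 (should be 0)
  u_3 · u_2 = 0 (should be 0)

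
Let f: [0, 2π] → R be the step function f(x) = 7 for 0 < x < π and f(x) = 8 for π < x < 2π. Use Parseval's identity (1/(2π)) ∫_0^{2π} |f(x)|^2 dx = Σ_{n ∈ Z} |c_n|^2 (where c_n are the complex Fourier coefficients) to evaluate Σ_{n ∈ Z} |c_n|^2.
Σ |c_n|^2 = 113/2

Parseval equates the L^2 energy of f (normalised by 1/(2π)) with the ℓ^2 sum of its Fourier coefficients: (1/(2π)) ∫_0^{2π} |f|^2 = Σ |c_n|^2.
Compute the left side: (1/(2π)) [∫_0^π 7^2 dx + ∫_π^{2π} 8^2 dx] = (1/(2π)) · (49π + 64π) = (49 + 64)/2 = 113/2.
So Σ_{n ∈ Z} |c_n|^2 = 113/2.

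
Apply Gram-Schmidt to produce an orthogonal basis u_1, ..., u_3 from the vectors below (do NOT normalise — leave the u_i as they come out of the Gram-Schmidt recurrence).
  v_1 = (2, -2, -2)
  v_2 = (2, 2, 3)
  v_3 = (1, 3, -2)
Orthogonal basis:
  u_1 = (2, -2, -2)
  u_2 = (3, 1, 2)
  u_3 = (4/7, 20/7, -16/7)

Apply the Gram-Schmidt recurrence
  u_1 = v_1
  u_i = v_i − Σ_{j<i} ((v_i · u_j) / (u_j · u_j)) · u_j.

Step by step this gives:
  u_1 = (2, -2, -2)
  u_2 = (3, 1, 2)
  u_3 = (4/7, 20/7, -16/7)

Orthogonality check:
  u_2 · u_1 = 0 (should be 0)
  u_3 · u_1 = 0 (should be 0)
  u_3 · u_2 = 0 (should be 0)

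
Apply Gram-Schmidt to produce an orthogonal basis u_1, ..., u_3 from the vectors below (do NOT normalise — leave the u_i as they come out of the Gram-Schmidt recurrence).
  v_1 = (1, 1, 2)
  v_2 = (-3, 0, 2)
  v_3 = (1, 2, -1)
Orthogonal basis:
  u_1 = (1, 1, 2)
  u_2 = (-19/6, -1/6, 5/3)
  u_3 = (-34/77, 136/77, -51/77)

Apply the Gram-Schmidt recurrence
  u_1 = v_1
  u_i = v_i − Σ_{j<i} ((v_i · u_j) / (u_j · u_j)) · u_j.

Step by step this gives:
  u_1 = (1, 1, 2)
  u_2 = (-19/6, -1/6, 5/3)
  u_3 = (-34/77, 136/77, -51/77)

Orthogonality check:
  u_2 · u_1 = 0 (should be 0)
  u_3 · u_1 = 0 (should be 0)
  u_3 · u_2 = 0 (should be 0)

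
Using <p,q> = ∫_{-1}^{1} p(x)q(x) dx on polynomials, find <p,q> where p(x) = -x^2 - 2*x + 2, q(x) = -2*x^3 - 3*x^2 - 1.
<p,q> = -68/15

Expand the product: p(x)·q(x) = 2*x^5 + 7*x^4 + 2*x^3 - 5*x^2 + 2*x - 2.
∫_{-1}^{1} of each monomial x^k gives [2/(k+1) if k even, 0 if k odd]. Integrating term-by-term (or equivalently evaluating the antiderivative F(x) = x^6/3 + 7*x^5/5 + x^4/2 - 5*x^3/3 + x^2 - 2*x at the endpoints):
  F(1) − F(−1) = -13/30 − (41/10) = -68/15.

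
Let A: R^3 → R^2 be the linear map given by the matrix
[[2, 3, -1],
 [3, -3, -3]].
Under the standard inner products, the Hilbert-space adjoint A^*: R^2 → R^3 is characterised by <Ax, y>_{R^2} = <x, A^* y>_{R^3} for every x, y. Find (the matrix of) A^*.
A^* = A^T =
[[2, 3],
 [3, -3],
 [-1, -3]]

For real matrices with standard dot products, the defining identity <Ax, y> = <x, A^* y> gives (Ax)^T y = x^T (A^*) y, i.e. x^T A^T y = x^T (A^*) y. Since this holds for all x, y, we must have A^* = A^T. Therefore
A^* =
[[2, 3],
 [3, -3],
 [-1, -3]].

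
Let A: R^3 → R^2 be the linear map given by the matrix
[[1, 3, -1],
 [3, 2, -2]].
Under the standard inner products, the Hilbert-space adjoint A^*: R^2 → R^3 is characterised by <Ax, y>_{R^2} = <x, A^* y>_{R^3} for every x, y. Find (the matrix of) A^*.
A^* = A^T =
[[1, 3],
 [3, 2],
 [-1, -2]]

For real matrices with standard dot products, the defining identity <Ax, y> = <x, A^* y> gives (Ax)^T y = x^T (A^*) y, i.e. x^T A^T y = x^T (A^*) y. Since this holds for all x, y, we must have A^* = A^T. Therefore
A^* =
[[1, 3],
 [3, 2],
 [-1, -2]].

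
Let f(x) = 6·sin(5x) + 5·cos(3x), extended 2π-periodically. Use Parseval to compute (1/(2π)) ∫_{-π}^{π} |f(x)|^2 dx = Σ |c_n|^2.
Σ |c_n|^2 = 61/2

Expand |f|^2 and use orthogonality of {sin(nx), cos(mx)} on [-π, π]:
  ∫_{-π}^{π} sin(nx)^2 dx = π, ∫ cos(mx)^2 dx = π, and cross terms integrate to 0.
So ∫_{-π}^{π} f(x)^2 dx = 6^2 · π + 5^2 · π = (36 + 25)π.
Divide by 2π: (36 + 25)/2 = 61/2.
By Parseval, this equals Σ |c_n|^2.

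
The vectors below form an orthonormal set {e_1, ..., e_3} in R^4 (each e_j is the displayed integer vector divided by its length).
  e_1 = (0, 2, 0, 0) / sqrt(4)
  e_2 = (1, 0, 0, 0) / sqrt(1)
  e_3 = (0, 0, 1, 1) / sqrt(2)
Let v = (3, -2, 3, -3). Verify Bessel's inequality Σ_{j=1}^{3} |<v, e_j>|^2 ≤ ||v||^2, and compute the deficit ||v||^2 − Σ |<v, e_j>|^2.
Σ |<v, e_j>|^2 = 13; ||v||^2 = 31; deficit = 18

Write each e_j = u_j / sqrt(<u_j, u_j>) where u_j is the displayed integer vector. Then <v, e_j> = <v, u_j> / sqrt(<u_j, u_j>), so |<v, e_j>|^2 = <v, u_j>^2 / <u_j, u_j>.
Coefficients: <v, e_1> = -4/sqrt(4), <v, e_2> = 3/sqrt(1), <v, e_3> = 0/sqrt(2).
Square and sum: Σ |<v, e_j>|^2 = 13.
Compute ||v||^2 = v·v = 31.
Deficit = 31 − 13 = 18 ≥ 0, confirming Bessel's inequality. (The deficit equals ||v − Σ <v,e_j> e_j||^2, the squared distance from v to span{e_j}.)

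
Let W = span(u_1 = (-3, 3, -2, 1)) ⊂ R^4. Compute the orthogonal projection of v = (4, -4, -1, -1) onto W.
proj_W(v) = (3, -3, 2, -1)

Set up U = [u_1 | ... | u_1] ∈ R^(4×1). The projector onto W = col(U) is P = U (U^T U)^(-1) U^T.
Compute U^T U =
  [23],
and U^T v = (-23).
Solve U^T U · c = U^T v for the coefficients: c = (-1). The projection is proj_W(v) = U c.
Check: (v - proj_W(v)) · u_1 = 0  (should be 0).
Result: proj_W(v) = (3, -3, 2, -1).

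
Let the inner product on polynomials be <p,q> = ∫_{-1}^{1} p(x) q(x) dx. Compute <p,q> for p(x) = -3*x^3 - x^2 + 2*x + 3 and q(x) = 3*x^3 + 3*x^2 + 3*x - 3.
<p,q> = -384/35

Expand the product: p(x)·q(x) = -9*x^6 - 12*x^5 - 6*x^4 + 21*x^3 + 18*x^2 + 3*x - 9.
∫_{-1}^{1} of each monomial x^k gives [2/(k+1) if k even, 0 if k odd]. Integrating term-by-term (or equivalently evaluating the antiderivative F(x) = -9*x^7/7 - 2*x^6 - 6*x^5/5 + 21*x^4/4 + 6*x^3 + 3*x^2/2 - 9*x at the endpoints):
  F(1) − F(−1) = -103/140 − (1433/140) = -384/35.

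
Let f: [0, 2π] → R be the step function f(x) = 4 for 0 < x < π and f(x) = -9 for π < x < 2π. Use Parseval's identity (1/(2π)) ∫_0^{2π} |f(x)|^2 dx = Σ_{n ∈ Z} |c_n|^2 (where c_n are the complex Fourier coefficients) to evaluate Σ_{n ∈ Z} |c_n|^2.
Σ |c_n|^2 = 97/2

Parseval equates the L^2 energy of f (normalised by 1/(2π)) with the ℓ^2 sum of its Fourier coefficients: (1/(2π)) ∫_0^{2π} |f|^2 = Σ |c_n|^2.
Compute the left side: (1/(2π)) [∫_0^π 4^2 dx + ∫_π^{2π} (-9)^2 dx] = (1/(2π)) · (16π + 81π) = (16 + 81)/2 = 97/2.
So Σ_{n ∈ Z} |c_n|^2 = 97/2.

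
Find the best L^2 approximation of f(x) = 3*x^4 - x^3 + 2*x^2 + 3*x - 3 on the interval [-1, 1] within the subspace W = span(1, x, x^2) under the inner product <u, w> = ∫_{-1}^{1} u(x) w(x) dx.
g(x) = 32*x^2/7 + 12*x/5 - 114/35

The best approximation g ∈ W is the orthogonal projection of f onto W. Writing g = a_0 + a_1 x + a_2 x^2, the coefficients solve the normal equations G · a = b where
  G_{ij} = <φ_i, φ_j> and b_i = <f, φ_i>, with φ_0 = 1, φ_1 = x, φ_2 = x^2.
G =
  [2, 0, 2/3]
  [0, 2/3, 0]
  [2/3, 0, 2/5],
b = (-52/15, 8/5, -12/35).
Solving gives a_0 = -114/35, a_1 = 12/5, a_2 = 32/7, so
  g(x) = 32*x^2/7 + 12*x/5 - 114/35.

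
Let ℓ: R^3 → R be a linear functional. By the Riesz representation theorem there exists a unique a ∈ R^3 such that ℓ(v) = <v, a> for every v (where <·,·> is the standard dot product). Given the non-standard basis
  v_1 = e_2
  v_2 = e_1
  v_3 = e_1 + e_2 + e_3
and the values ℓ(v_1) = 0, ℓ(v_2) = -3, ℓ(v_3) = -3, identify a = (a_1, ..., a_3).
a = (-3, 0, 0)

Write a = (a_1, ..., a_3) in the standard basis. For each basis vector v_i, ℓ(v_i) = <v_i, a> is a linear equation in the a_j's. Collect the n equations into a matrix system V a = ℓ, where row i of V is v_i (expressed in the standard basis). Since V is invertible (lower-triangular with 1s on the diagonal, up to permutation), solve by back-substitution:
  V =
[[0, 1, 0],
 [1, 0, 0],
 [1, 1, 1]]
  V a = (0, -3, -3)
Solving gives a = (-3, 0, 0).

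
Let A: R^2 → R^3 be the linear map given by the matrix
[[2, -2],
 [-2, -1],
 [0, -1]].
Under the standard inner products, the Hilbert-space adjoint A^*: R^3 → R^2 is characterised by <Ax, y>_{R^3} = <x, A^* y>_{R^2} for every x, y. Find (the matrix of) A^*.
A^* = A^T =
[[2, -2, 0],
 [-2, -1, -1]]

For real matrices with standard dot products, the defining identity <Ax, y> = <x, A^* y> gives (Ax)^T y = x^T (A^*) y, i.e. x^T A^T y = x^T (A^*) y. Since this holds for all x, y, we must have A^* = A^T. Therefore
A^* =
[[2, -2, 0],
 [-2, -1, -1]].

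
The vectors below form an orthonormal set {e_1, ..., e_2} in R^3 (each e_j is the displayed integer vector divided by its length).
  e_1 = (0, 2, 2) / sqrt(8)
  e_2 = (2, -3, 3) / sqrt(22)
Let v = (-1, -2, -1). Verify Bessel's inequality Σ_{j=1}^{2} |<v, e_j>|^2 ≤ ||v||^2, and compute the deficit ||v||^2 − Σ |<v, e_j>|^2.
Σ |<v, e_j>|^2 = 50/11; ||v||^2 = 6; deficit = 16/11

Write each e_j = u_j / sqrt(<u_j, u_j>) where u_j is the displayed integer vector. Then <v, e_j> = <v, u_j> / sqrt(<u_j, u_j>), so |<v, e_j>|^2 = <v, u_j>^2 / <u_j, u_j>.
Coefficients: <v, e_1> = -6/sqrt(8), <v, e_2> = 1/sqrt(22).
Square and sum: Σ |<v, e_j>|^2 = 50/11.
Compute ||v||^2 = v·v = 6.
Deficit = 6 − 50/11 = 16/11 ≥ 0, confirming Bessel's inequality. (The deficit equals ||v − Σ <v,e_j> e_j||^2, the squared distance from v to span{e_j}.)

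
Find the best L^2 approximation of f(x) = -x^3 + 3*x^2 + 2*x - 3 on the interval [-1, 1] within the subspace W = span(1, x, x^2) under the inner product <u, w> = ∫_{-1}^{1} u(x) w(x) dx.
g(x) = 3*x^2 + 7*x/5 - 3

The best approximation g ∈ W is the orthogonal projection of f onto W. Writing g = a_0 + a_1 x + a_2 x^2, the coefficients solve the normal equations G · a = b where
  G_{ij} = <φ_i, φ_j> and b_i = <f, φ_i>, with φ_0 = 1, φ_1 = x, φ_2 = x^2.
G =
  [2, 0, 2/3]
  [0, 2/3, 0]
  [2/3, 0, 2/5],
b = (-4, 14/15, -4/5).
Solving gives a_0 = -3, a_1 = 7/5, a_2 = 3, so
  g(x) = 3*x^2 + 7*x/5 - 3.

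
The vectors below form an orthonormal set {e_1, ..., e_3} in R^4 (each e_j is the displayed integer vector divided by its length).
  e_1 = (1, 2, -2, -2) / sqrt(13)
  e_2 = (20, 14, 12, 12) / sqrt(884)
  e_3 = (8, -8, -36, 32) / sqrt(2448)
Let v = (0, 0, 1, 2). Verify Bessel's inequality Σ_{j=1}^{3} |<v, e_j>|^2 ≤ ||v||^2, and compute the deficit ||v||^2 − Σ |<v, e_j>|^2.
Σ |<v, e_j>|^2 = 41/9; ||v||^2 = 5; deficit = 4/9

Write each e_j = u_j / sqrt(<u_j, u_j>) where u_j is the displayed integer vector. Then <v, e_j> = <v, u_j> / sqrt(<u_j, u_j>), so |<v, e_j>|^2 = <v, u_j>^2 / <u_j, u_j>.
Coefficients: <v, e_1> = -6/sqrt(13), <v, e_2> = 36/sqrt(884), <v, e_3> = 28/sqrt(2448).
Square and sum: Σ |<v, e_j>|^2 = 41/9.
Compute ||v||^2 = v·v = 5.
Deficit = 5 − 41/9 = 4/9 ≥ 0, confirming Bessel's inequality. (The deficit equals ||v − Σ <v,e_j> e_j||^2, the squared distance from v to span{e_j}.)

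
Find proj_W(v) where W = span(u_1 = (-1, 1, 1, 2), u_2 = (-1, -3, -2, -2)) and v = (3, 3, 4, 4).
proj_W(v) = (54/31, 146/31, 96/31, 92/31)

Set up U = [u_1 | ... | u_2] ∈ R^(4×2). The projector onto W = col(U) is P = U (U^T U)^(-1) U^T.
Compute U^T U =
  [7, -8]
  [-8, 18],
and U^T v = (12, -28).
Solve U^T U · c = U^T v for the coefficients: c = (-4/31, -50/31). The projection is proj_W(v) = U c.
Check: (v - proj_W(v)) · u_1 = 0  (should be 0).
Check: (v - proj_W(v)) · u_2 = 0  (should be 0).
Result: proj_W(v) = (54/31, 146/31, 96/31, 92/31).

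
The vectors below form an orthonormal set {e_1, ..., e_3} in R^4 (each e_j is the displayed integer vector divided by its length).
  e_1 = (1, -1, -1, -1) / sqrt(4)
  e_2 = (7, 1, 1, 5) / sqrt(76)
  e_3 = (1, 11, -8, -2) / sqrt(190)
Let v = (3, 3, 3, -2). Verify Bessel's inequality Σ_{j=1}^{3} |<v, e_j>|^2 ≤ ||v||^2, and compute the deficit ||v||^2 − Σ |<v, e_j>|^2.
Σ |<v, e_j>|^2 = 27/5; ||v||^2 = 31; deficit = 128/5

Write each e_j = u_j / sqrt(<u_j, u_j>) where u_j is the displayed integer vector. Then <v, e_j> = <v, u_j> / sqrt(<u_j, u_j>), so |<v, e_j>|^2 = <v, u_j>^2 / <u_j, u_j>.
Coefficients: <v, e_1> = -1/sqrt(4), <v, e_2> = 17/sqrt(76), <v, e_3> = 16/sqrt(190).
Square and sum: Σ |<v, e_j>|^2 = 27/5.
Compute ||v||^2 = v·v = 31.
Deficit = 31 − 27/5 = 128/5 ≥ 0, confirming Bessel's inequality. (The deficit equals ||v − Σ <v,e_j> e_j||^2, the squared distance from v to span{e_j}.)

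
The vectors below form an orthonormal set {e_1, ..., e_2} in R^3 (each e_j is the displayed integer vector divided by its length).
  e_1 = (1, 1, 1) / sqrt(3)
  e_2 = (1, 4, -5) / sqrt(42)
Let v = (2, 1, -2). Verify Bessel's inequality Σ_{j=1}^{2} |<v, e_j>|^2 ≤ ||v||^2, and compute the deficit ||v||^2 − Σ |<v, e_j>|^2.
Σ |<v, e_j>|^2 = 45/7; ||v||^2 = 9; deficit = 18/7

Write each e_j = u_j / sqrt(<u_j, u_j>) where u_j is the displayed integer vector. Then <v, e_j> = <v, u_j> / sqrt(<u_j, u_j>), so |<v, e_j>|^2 = <v, u_j>^2 / <u_j, u_j>.
Coefficients: <v, e_1> = 1/sqrt(3), <v, e_2> = 16/sqrt(42).
Square and sum: Σ |<v, e_j>|^2 = 45/7.
Compute ||v||^2 = v·v = 9.
Deficit = 9 − 45/7 = 18/7 ≥ 0, confirming Bessel's inequality. (The deficit equals ||v − Σ <v,e_j> e_j||^2, the squared distance from v to span{e_j}.)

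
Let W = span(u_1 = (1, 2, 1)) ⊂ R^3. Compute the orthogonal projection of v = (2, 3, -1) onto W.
proj_W(v) = (7/6, 7/3, 7/6)

Set up U = [u_1 | ... | u_1] ∈ R^(3×1). The projector onto W = col(U) is P = U (U^T U)^(-1) U^T.
Compute U^T U =
  [6],
and U^T v = (7).
Solve U^T U · c = U^T v for the coefficients: c = (7/6). The projection is proj_W(v) = U c.
Check: (v - proj_W(v)) · u_1 = 0  (should be 0).
Result: proj_W(v) = (7/6, 7/3, 7/6).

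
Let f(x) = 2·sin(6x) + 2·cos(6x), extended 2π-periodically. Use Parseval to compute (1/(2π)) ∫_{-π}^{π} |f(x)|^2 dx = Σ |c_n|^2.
Σ |c_n|^2 = 4

Expand |f|^2 and use orthogonality of {sin(nx), cos(mx)} on [-π, π]:
  ∫_{-π}^{π} sin(nx)^2 dx = π, ∫ cos(mx)^2 dx = π, and cross terms integrate to 0.
So ∫_{-π}^{π} f(x)^2 dx = 2^2 · π + 2^2 · π = (4 + 4)π.
Divide by 2π: (4 + 4)/2 = 4.
By Parseval, this equals Σ |c_n|^2.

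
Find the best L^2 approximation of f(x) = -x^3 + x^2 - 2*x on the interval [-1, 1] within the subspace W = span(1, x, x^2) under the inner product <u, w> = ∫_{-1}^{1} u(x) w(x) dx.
g(x) = x^2 - 13*x/5

The best approximation g ∈ W is the orthogonal projection of f onto W. Writing g = a_0 + a_1 x + a_2 x^2, the coefficients solve the normal equations G · a = b where
  G_{ij} = <φ_i, φ_j> and b_i = <f, φ_i>, with φ_0 = 1, φ_1 = x, φ_2 = x^2.
G =
  [2, 0, 2/3]
  [0, 2/3, 0]
  [2/3, 0, 2/5],
b = (2/3, -26/15, 2/5).
Solving gives a_0 = 0, a_1 = -13/5, a_2 = 1, so
  g(x) = x^2 - 13*x/5.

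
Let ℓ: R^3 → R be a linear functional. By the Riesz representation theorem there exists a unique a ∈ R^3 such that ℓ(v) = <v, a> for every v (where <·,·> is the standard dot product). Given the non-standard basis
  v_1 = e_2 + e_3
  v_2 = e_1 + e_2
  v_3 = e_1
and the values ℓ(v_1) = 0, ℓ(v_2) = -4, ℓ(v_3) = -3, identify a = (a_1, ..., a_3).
a = (-3, -1, 1)

Write a = (a_1, ..., a_3) in the standard basis. For each basis vector v_i, ℓ(v_i) = <v_i, a> is a linear equation in the a_j's. Collect the n equations into a matrix system V a = ℓ, where row i of V is v_i (expressed in the standard basis). Since V is invertible (lower-triangular with 1s on the diagonal, up to permutation), solve by back-substitution:
  V =
[[0, 1, 1],
 [1, 1, 0],
 [1, 0, 0]]
  V a = (0, -4, -3)
Solving gives a = (-3, -1, 1).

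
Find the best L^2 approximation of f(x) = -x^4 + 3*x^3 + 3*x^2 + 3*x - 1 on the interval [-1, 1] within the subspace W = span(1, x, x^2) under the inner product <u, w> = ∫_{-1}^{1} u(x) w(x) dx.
g(x) = 15*x^2/7 + 24*x/5 - 32/35

The best approximation g ∈ W is the orthogonal projection of f onto W. Writing g = a_0 + a_1 x + a_2 x^2, the coefficients solve the normal equations G · a = b where
  G_{ij} = <φ_i, φ_j> and b_i = <f, φ_i>, with φ_0 = 1, φ_1 = x, φ_2 = x^2.
G =
  [2, 0, 2/3]
  [0, 2/3, 0]
  [2/3, 0, 2/5],
b = (-2/5, 16/5, 26/105).
Solving gives a_0 = -32/35, a_1 = 24/5, a_2 = 15/7, so
  g(x) = 15*x^2/7 + 24*x/5 - 32/35.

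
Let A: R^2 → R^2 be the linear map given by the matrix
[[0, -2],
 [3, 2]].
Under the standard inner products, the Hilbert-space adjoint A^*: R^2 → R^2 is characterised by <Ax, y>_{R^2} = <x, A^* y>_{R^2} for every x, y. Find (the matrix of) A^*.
A^* = A^T =
[[0, 3],
 [-2, 2]]

For real matrices with standard dot products, the defining identity <Ax, y> = <x, A^* y> gives (Ax)^T y = x^T (A^*) y, i.e. x^T A^T y = x^T (A^*) y. Since this holds for all x, y, we must have A^* = A^T. Therefore
A^* =
[[0, 3],
 [-2, 2]].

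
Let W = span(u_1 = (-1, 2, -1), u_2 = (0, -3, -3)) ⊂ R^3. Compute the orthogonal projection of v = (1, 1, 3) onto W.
proj_W(v) = (8/11, 10/11, 34/11)

Set up U = [u_1 | ... | u_2] ∈ R^(3×2). The projector onto W = col(U) is P = U (U^T U)^(-1) U^T.
Compute U^T U =
  [6, -3]
  [-3, 18],
and U^T v = (-2, -12).
Solve U^T U · c = U^T v for the coefficients: c = (-8/11, -26/33). The projection is proj_W(v) = U c.
Check: (v - proj_W(v)) · u_1 = 0  (should be 0).
Check: (v - proj_W(v)) · u_2 = 0  (should be 0).
Result: proj_W(v) = (8/11, 10/11, 34/11).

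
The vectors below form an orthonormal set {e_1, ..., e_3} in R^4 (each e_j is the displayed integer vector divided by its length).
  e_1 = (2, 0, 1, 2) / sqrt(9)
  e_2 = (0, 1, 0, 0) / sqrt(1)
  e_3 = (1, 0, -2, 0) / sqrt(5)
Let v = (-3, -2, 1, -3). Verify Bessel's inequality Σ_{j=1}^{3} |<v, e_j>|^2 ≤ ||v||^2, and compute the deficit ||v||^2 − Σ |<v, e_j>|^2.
Σ |<v, e_j>|^2 = 202/9; ||v||^2 = 23; deficit = 5/9

Write each e_j = u_j / sqrt(<u_j, u_j>) where u_j is the displayed integer vector. Then <v, e_j> = <v, u_j> / sqrt(<u_j, u_j>), so |<v, e_j>|^2 = <v, u_j>^2 / <u_j, u_j>.
Coefficients: <v, e_1> = -11/sqrt(9), <v, e_2> = -2/sqrt(1), <v, e_3> = -5/sqrt(5).
Square and sum: Σ |<v, e_j>|^2 = 202/9.
Compute ||v||^2 = v·v = 23.
Deficit = 23 − 202/9 = 5/9 ≥ 0, confirming Bessel's inequality. (The deficit equals ||v − Σ <v,e_j> e_j||^2, the squared distance from v to span{e_j}.)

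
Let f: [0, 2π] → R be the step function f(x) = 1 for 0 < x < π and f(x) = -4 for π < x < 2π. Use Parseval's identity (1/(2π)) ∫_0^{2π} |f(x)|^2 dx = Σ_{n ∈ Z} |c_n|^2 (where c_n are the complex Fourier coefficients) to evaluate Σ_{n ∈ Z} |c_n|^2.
Σ |c_n|^2 = 17/2

Parseval equates the L^2 energy of f (normalised by 1/(2π)) with the ℓ^2 sum of its Fourier coefficients: (1/(2π)) ∫_0^{2π} |f|^2 = Σ |c_n|^2.
Compute the left side: (1/(2π)) [∫_0^π 1^2 dx + ∫_π^{2π} (-4)^2 dx] = (1/(2π)) · (1π + 16π) = (1 + 16)/2 = 17/2.
So Σ_{n ∈ Z} |c_n|^2 = 17/2.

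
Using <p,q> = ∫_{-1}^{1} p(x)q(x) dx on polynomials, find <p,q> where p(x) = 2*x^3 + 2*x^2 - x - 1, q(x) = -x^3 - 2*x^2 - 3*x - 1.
<p,q> = -6/35

Expand the product: p(x)·q(x) = -2*x^6 - 6*x^5 - 9*x^4 - 5*x^3 + 3*x^2 + 4*x + 1.
∫_{-1}^{1} of each monomial x^k gives [2/(k+1) if k even, 0 if k odd]. Integrating term-by-term (or equivalently evaluating the antiderivative F(x) = -2*x^7/7 - x^6 - 9*x^5/5 - 5*x^4/4 + x^3 + 2*x^2 + x at the endpoints):
  F(1) − F(−1) = -47/140 − (-23/140) = -6/35.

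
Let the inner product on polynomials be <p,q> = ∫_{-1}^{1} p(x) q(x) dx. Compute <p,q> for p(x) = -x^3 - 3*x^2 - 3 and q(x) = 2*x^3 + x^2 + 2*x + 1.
<p,q> = -88/7

Expand the product: p(x)·q(x) = -2*x^6 - 7*x^5 - 5*x^4 - 13*x^3 - 6*x^2 - 6*x - 3.
∫_{-1}^{1} of each monomial x^k gives [2/(k+1) if k even, 0 if k odd]. Integrating term-by-term (or equivalently evaluating the antiderivative F(x) = -2*x^7/7 - 7*x^6/6 - x^5 - 13*x^4/4 - 2*x^3 - 3*x^2 - 3*x at the endpoints):
  F(1) − F(−1) = -1151/84 − (-95/84) = -88/7.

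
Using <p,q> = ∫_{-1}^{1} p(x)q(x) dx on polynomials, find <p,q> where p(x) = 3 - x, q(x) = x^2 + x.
<p,q> = 4/3

Expand the product: p(x)·q(x) = -x^3 + 2*x^2 + 3*x.
∫_{-1}^{1} of each monomial x^k gives [2/(k+1) if k even, 0 if k odd]. Integrating term-by-term (or equivalently evaluating the antiderivative F(x) = -x^4/4 + 2*x^3/3 + 3*x^2/2 at the endpoints):
  F(1) − F(−1) = 23/12 − (7/12) = 4/3.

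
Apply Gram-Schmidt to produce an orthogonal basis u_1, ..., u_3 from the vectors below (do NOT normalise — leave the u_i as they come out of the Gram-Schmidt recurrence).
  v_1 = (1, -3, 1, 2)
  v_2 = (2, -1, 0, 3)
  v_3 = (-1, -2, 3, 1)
Orthogonal basis:
  u_1 = (1, -3, 1, 2)
  u_2 = (19/15, 6/5, -11/15, 23/15)
  u_3 = (-66/89, 78/89, 160/89, 70/89)

Apply the Gram-Schmidt recurrence
  u_1 = v_1
  u_i = v_i − Σ_{j<i} ((v_i · u_j) / (u_j · u_j)) · u_j.

Step by step this gives:
  u_1 = (1, -3, 1, 2)
  u_2 = (19/15, 6/5, -11/15, 23/15)
  u_3 = (-66/89, 78/89, 160/89, 70/89)

Orthogonality check:
  u_2 · u_1 = 0 (should be 0)
  u_3 · u_1 = 0 (should be 0)
  u_3 · u_2 = 0 (should be 0)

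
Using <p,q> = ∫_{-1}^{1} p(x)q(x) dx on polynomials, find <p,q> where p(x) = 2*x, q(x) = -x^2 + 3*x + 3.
<p,q> = 4

Expand the product: p(x)·q(x) = -2*x^3 + 6*x^2 + 6*x.
∫_{-1}^{1} of each monomial x^k gives [2/(k+1) if k even, 0 if k odd]. Integrating term-by-term (or equivalently evaluating the antiderivative F(x) = -x^4/2 + 2*x^3 + 3*x^2 at the endpoints):
  F(1) − F(−1) = 9/2 − (1/2) = 4.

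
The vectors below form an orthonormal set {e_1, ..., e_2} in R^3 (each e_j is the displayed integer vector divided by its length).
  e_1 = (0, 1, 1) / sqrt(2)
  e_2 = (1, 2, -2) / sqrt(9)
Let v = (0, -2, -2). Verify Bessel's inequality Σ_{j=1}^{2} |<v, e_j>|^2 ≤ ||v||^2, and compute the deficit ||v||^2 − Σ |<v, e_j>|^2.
Σ |<v, e_j>|^2 = 8; ||v||^2 = 8; deficit = 0

Write each e_j = u_j / sqrt(<u_j, u_j>) where u_j is the displayed integer vector. Then <v, e_j> = <v, u_j> / sqrt(<u_j, u_j>), so |<v, e_j>|^2 = <v, u_j>^2 / <u_j, u_j>.
Coefficients: <v, e_1> = -4/sqrt(2), <v, e_2> = 0/sqrt(9).
Square and sum: Σ |<v, e_j>|^2 = 8.
Compute ||v||^2 = v·v = 8.
Deficit = 8 − 8 = 0 ≥ 0, confirming Bessel's inequality. (The deficit equals ||v − Σ <v,e_j> e_j||^2, the squared distance from v to span{e_j}.)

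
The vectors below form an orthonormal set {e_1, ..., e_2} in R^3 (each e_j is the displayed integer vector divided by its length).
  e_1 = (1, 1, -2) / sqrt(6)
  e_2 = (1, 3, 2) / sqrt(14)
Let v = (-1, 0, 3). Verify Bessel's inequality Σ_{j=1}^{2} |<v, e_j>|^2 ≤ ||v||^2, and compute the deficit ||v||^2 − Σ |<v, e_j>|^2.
Σ |<v, e_j>|^2 = 209/21; ||v||^2 = 10; deficit = 1/21

Write each e_j = u_j / sqrt(<u_j, u_j>) where u_j is the displayed integer vector. Then <v, e_j> = <v, u_j> / sqrt(<u_j, u_j>), so |<v, e_j>|^2 = <v, u_j>^2 / <u_j, u_j>.
Coefficients: <v, e_1> = -7/sqrt(6), <v, e_2> = 5/sqrt(14).
Square and sum: Σ |<v, e_j>|^2 = 209/21.
Compute ||v||^2 = v·v = 10.
Deficit = 10 − 209/21 = 1/21 ≥ 0, confirming Bessel's inequality. (The deficit equals ||v − Σ <v,e_j> e_j||^2, the squared distance from v to span{e_j}.)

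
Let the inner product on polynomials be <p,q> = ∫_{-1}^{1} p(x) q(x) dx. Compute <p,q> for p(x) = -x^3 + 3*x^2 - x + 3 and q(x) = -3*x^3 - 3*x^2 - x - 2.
<p,q> = -472/21

Expand the product: p(x)·q(x) = 3*x^6 - 6*x^5 - 5*x^4 - 7*x^3 - 14*x^2 - x - 6.
∫_{-1}^{1} of each monomial x^k gives [2/(k+1) if k even, 0 if k odd]. Integrating term-by-term (or equivalently evaluating the antiderivative F(x) = 3*x^7/7 - x^6 - x^5 - 7*x^4/4 - 14*x^3/3 - x^2/2 - 6*x at the endpoints):
  F(1) − F(−1) = -1217/84 − (671/84) = -472/21.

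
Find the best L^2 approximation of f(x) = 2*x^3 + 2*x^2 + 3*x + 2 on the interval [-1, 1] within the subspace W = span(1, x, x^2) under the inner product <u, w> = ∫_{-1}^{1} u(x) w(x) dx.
g(x) = 2*x^2 + 21*x/5 + 2

The best approximation g ∈ W is the orthogonal projection of f onto W. Writing g = a_0 + a_1 x + a_2 x^2, the coefficients solve the normal equations G · a = b where
  G_{ij} = <φ_i, φ_j> and b_i = <f, φ_i>, with φ_0 = 1, φ_1 = x, φ_2 = x^2.
G =
  [2, 0, 2/3]
  [0, 2/3, 0]
  [2/3, 0, 2/5],
b = (16/3, 14/5, 32/15).
Solving gives a_0 = 2, a_1 = 21/5, a_2 = 2, so
  g(x) = 2*x^2 + 21*x/5 + 2.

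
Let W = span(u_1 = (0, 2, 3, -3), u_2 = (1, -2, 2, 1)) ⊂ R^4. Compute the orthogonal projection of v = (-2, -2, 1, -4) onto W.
proj_W(v) = (11/219, 66/73, 352/219, -319/219)

Set up U = [u_1 | ... | u_2] ∈ R^(4×2). The projector onto W = col(U) is P = U (U^T U)^(-1) U^T.
Compute U^T U =
  [22, -1]
  [-1, 10],
and U^T v = (11, 0).
Solve U^T U · c = U^T v for the coefficients: c = (110/219, 11/219). The projection is proj_W(v) = U c.
Check: (v - proj_W(v)) · u_1 = 0  (should be 0).
Check: (v - proj_W(v)) · u_2 = 0  (should be 0).
Result: proj_W(v) = (11/219, 66/73, 352/219, -319/219).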